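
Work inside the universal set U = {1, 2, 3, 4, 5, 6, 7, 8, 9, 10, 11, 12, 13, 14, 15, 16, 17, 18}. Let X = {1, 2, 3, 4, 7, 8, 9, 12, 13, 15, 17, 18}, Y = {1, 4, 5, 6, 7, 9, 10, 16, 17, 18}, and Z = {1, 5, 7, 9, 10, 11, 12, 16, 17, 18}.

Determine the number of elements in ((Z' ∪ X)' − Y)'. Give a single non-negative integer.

Z' = {2, 3, 4, 6, 8, 13, 14, 15}
Z' ∪ X = {1, 2, 3, 4, 6, 7, 8, 9, 12, 13, 14, 15, 17, 18}
(Z' ∪ X)' = {5, 10, 11, 16}
(Z' ∪ X)' − Y = {11}
((Z' ∪ X)' − Y)' = {1, 2, 3, 4, 5, 6, 7, 8, 9, 10, 12, 13, 14, 15, 16, 17, 18}
|((Z' ∪ X)' − Y)'| = 17

17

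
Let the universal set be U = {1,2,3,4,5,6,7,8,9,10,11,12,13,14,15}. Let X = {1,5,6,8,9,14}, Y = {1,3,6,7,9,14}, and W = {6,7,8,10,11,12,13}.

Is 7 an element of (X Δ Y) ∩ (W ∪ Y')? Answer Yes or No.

Yes

7 ∉ X and 7 ∈ Y, so 7 ∈ X Δ Y
7 ∈ Y, so 7 ∉ Y'
7 ∈ W and 7 ∉ Y', so 7 ∈ W ∪ Y'
7 ∈ (X Δ Y) and 7 ∈ (W ∪ Y'), so 7 ∈ (X Δ Y) ∩ (W ∪ Y')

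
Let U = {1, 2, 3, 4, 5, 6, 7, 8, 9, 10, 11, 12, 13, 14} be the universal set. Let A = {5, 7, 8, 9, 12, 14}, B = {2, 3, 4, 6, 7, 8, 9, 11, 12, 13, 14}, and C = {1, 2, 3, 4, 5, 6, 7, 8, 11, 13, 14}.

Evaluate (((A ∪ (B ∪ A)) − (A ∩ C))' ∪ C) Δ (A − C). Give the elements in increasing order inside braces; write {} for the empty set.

{1, 2, 3, 4, 5, 6, 7, 8, 9, 10, 11, 12, 13, 14}

B ∪ A = {2, 3, 4, 5, 6, 7, 8, 9, 11, 12, 13, 14}
A ∪ (B ∪ A) = {2, 3, 4, 5, 6, 7, 8, 9, 11, 12, 13, 14}
A ∩ C = {5, 7, 8, 14}
(A ∪ (B ∪ A)) − (A ∩ C) = {2, 3, 4, 6, 9, 11, 12, 13}
((A ∪ (B ∪ A)) − (A ∩ C))' = {1, 5, 7, 8, 10, 14}
((A ∪ (B ∪ A)) − (A ∩ C))' ∪ C = {1, 2, 3, 4, 5, 6, 7, 8, 10, 11, 13, 14}
A − C = {9, 12}
(((A ∪ (B ∪ A)) − (A ∩ C))' ∪ C) Δ (A − C) = {1, 2, 3, 4, 5, 6, 7, 8, 9, 10, 11, 12, 13, 14}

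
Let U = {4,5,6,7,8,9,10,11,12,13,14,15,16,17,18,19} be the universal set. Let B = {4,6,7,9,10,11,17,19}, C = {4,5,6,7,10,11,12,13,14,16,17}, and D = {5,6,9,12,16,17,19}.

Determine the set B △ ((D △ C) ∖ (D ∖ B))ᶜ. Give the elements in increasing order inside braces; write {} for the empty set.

{4,5,7,8,9,10,11,12,15,16,18,19}

D △ C = {4,7,9,10,11,13,14,19}
D ∖ B = {5,12,16}
(D △ C) ∖ (D ∖ B) = {4,7,9,10,11,13,14,19}
((D △ C) ∖ (D ∖ B))ᶜ = {5,6,8,12,15,16,17,18}
B △ ((D △ C) ∖ (D ∖ B))ᶜ = {4,5,7,8,9,10,11,12,15,16,18,19}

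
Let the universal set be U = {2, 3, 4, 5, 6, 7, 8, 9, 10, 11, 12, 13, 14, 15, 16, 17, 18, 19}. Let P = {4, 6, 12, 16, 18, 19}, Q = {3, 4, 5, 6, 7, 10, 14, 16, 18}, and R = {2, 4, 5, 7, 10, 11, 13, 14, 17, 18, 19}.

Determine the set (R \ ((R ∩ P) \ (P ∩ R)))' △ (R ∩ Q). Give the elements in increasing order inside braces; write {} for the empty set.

{3, 4, 5, 6, 7, 8, 9, 10, 12, 14, 15, 16, 18}

R ∩ P = {4, 18, 19}
P ∩ R = {4, 18, 19}
(R ∩ P) \ (P ∩ R) = {}
R \ ((R ∩ P) \ (P ∩ R)) = {2, 4, 5, 7, 10, 11, 13, 14, 17, 18, 19}
(R \ ((R ∩ P) \ (P ∩ R)))' = {3, 6, 8, 9, 12, 15, 16}
R ∩ Q = {4, 5, 7, 10, 14, 18}
(R \ ((R ∩ P) \ (P ∩ R)))' △ (R ∩ Q) = {3, 4, 5, 6, 7, 8, 9, 10, 12, 14, 15, 16, 18}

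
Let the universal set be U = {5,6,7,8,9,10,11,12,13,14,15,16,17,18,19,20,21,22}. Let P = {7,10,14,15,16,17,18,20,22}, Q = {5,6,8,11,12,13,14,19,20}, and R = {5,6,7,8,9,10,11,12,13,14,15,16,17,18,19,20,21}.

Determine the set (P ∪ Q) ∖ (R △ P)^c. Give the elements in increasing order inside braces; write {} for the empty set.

{5,6,8,11,12,13,19,22}

P ∪ Q = {5,6,7,8,10,11,12,13,14,15,16,17,18,19,20,22}
R △ P = {5,6,8,9,11,12,13,19,21,22}
(R △ P)^c = {7,10,14,15,16,17,18,20}
(P ∪ Q) ∖ (R △ P)^c = {5,6,8,11,12,13,19,22}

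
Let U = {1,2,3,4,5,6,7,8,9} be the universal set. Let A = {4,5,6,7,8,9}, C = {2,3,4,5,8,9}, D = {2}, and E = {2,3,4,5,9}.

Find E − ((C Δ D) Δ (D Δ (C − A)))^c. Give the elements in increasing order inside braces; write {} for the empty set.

{4,5,9}

C Δ D = {3,4,5,8,9}
C − A = {2,3}
D Δ (C − A) = {3}
(C Δ D) Δ (D Δ (C − A)) = {4,5,8,9}
((C Δ D) Δ (D Δ (C − A)))^c = {1,2,3,6,7}
E − ((C Δ D) Δ (D Δ (C − A)))^c = {4,5,9}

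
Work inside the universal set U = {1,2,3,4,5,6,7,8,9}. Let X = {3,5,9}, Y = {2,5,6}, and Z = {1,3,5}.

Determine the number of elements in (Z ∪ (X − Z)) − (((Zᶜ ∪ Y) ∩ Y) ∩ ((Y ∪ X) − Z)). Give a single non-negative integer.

4

X − Z = {9}
Z ∪ (X − Z) = {1,3,5,9}
Zᶜ = {2,4,6,7,8,9}
Zᶜ ∪ Y = {2,4,5,6,7,8,9}
(Zᶜ ∪ Y) ∩ Y = {2,5,6}
Y ∪ X = {2,3,5,6,9}
(Y ∪ X) − Z = {2,6,9}
((Zᶜ ∪ Y) ∩ Y) ∩ ((Y ∪ X) − Z) = {2,6}
(Z ∪ (X − Z)) − (((Zᶜ ∪ Y) ∩ Y) ∩ ((Y ∪ X) − Z)) = {1,3,5,9}
|(Z ∪ (X − Z)) − (((Zᶜ ∪ Y) ∩ Y) ∩ ((Y ∪ X) − Z))| = 4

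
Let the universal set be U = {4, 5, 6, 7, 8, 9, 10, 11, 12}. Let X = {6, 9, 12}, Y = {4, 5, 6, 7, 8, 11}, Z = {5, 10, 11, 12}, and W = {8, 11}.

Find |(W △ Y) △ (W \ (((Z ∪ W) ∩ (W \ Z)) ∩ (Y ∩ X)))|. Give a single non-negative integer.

W △ Y = {4, 5, 6, 7}
Z ∪ W = {5, 8, 10, 11, 12}
W \ Z = {8}
(Z ∪ W) ∩ (W \ Z) = {8}
Y ∩ X = {6}
((Z ∪ W) ∩ (W \ Z)) ∩ (Y ∩ X) = {}
W \ (((Z ∪ W) ∩ (W \ Z)) ∩ (Y ∩ X)) = {8, 11}
(W △ Y) △ (W \ (((Z ∪ W) ∩ (W \ Z)) ∩ (Y ∩ X))) = {4, 5, 6, 7, 8, 11}
|(W △ Y) △ (W \ (((Z ∪ W) ∩ (W \ Z)) ∩ (Y ∩ X)))| = 6

6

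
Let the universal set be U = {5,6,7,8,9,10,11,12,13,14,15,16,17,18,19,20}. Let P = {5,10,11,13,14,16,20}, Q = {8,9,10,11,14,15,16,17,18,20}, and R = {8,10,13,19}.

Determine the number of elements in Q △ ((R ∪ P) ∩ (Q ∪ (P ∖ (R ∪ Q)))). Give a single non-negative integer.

R ∪ P = {5,8,10,11,13,14,16,19,20}
R ∪ Q = {8,9,10,11,13,14,15,16,17,18,19,20}
P ∖ (R ∪ Q) = {5}
Q ∪ (P ∖ (R ∪ Q)) = {5,8,9,10,11,14,15,16,17,18,20}
(R ∪ P) ∩ (Q ∪ (P ∖ (R ∪ Q))) = {5,8,10,11,14,16,20}
Q △ ((R ∪ P) ∩ (Q ∪ (P ∖ (R ∪ Q)))) = {5,9,15,17,18}
|Q △ ((R ∪ P) ∩ (Q ∪ (P ∖ (R ∪ Q))))| = 5

5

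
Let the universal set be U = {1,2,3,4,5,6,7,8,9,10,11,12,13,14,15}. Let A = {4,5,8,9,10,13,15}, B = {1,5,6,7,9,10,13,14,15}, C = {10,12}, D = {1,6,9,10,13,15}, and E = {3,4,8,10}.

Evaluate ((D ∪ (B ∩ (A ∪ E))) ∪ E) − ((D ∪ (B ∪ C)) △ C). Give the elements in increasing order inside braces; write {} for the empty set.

A ∪ E = {3,4,5,8,9,10,13,15}
B ∩ (A ∪ E) = {5,9,10,13,15}
D ∪ (B ∩ (A ∪ E)) = {1,5,6,9,10,13,15}
(D ∪ (B ∩ (A ∪ E))) ∪ E = {1,3,4,5,6,8,9,10,13,15}
B ∪ C = {1,5,6,7,9,10,12,13,14,15}
D ∪ (B ∪ C) = {1,5,6,7,9,10,12,13,14,15}
(D ∪ (B ∪ C)) △ C = {1,5,6,7,9,13,14,15}
((D ∪ (B ∩ (A ∪ E))) ∪ E) − ((D ∪ (B ∪ C)) △ C) = {3,4,8,10}

{3,4,8,10}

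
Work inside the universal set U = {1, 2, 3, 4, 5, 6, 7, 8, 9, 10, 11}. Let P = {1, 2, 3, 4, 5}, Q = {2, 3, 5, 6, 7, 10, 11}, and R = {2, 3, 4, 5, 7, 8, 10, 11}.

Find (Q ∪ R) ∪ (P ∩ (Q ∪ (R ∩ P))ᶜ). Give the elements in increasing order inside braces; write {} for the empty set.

Q ∪ R = {2, 3, 4, 5, 6, 7, 8, 10, 11}
R ∩ P = {2, 3, 4, 5}
Q ∪ (R ∩ P) = {2, 3, 4, 5, 6, 7, 10, 11}
(Q ∪ (R ∩ P))ᶜ = {1, 8, 9}
P ∩ (Q ∪ (R ∩ P))ᶜ = {1}
(Q ∪ R) ∪ (P ∩ (Q ∪ (R ∩ P))ᶜ) = {1, 2, 3, 4, 5, 6, 7, 8, 10, 11}

{1, 2, 3, 4, 5, 6, 7, 8, 10, 11}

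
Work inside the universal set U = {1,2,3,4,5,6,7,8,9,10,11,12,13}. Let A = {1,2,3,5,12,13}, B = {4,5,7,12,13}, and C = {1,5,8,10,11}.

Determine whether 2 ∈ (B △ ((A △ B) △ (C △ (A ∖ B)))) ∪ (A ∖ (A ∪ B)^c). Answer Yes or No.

2 ∈ A and 2 ∉ B, so 2 ∈ A △ B
2 ∈ A and 2 ∉ B, so 2 ∈ A ∖ B
2 ∉ C and 2 ∈ (A ∖ B), so 2 ∈ C △ (A ∖ B)
2 ∈ (A △ B) and 2 ∈ (C △ (A ∖ B)), so 2 ∉ (A △ B) △ (C △ (A ∖ B))
2 ∉ B and 2 ∉ ((A △ B) △ (C △ (A ∖ B))), so 2 ∉ B △ ((A △ B) △ (C △ (A ∖ B)))
2 ∈ A and 2 ∉ B, so 2 ∈ A ∪ B
2 ∉ (A ∪ B)^c since 2 ∈ (A ∪ B)
2 ∈ A and 2 ∉ (A ∪ B)^c, so 2 ∈ A ∖ (A ∪ B)^c
2 ∉ (B △ ((A △ B) △ (C △ (A ∖ B)))) and 2 ∈ (A ∖ (A ∪ B)^c), so 2 ∈ (B △ ((A △ B) △ (C △ (A ∖ B)))) ∪ (A ∖ (A ∪ B)^c)

Yes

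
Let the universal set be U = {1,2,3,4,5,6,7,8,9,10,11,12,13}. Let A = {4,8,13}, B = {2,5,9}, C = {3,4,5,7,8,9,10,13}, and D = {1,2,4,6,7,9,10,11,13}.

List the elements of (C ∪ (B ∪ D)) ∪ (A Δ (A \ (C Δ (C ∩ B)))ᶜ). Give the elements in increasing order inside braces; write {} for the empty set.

{1,2,3,4,5,6,7,8,9,10,11,12,13}

B ∪ D = {1,2,4,5,6,7,9,10,11,13}
C ∪ (B ∪ D) = {1,2,3,4,5,6,7,8,9,10,11,13}
C ∩ B = {5,9}
C Δ (C ∩ B) = {3,4,7,8,10,13}
A \ (C Δ (C ∩ B)) = {}
(A \ (C Δ (C ∩ B)))ᶜ = {1,2,3,4,5,6,7,8,9,10,11,12,13}
A Δ (A \ (C Δ (C ∩ B)))ᶜ = {1,2,3,5,6,7,9,10,11,12}
(C ∪ (B ∪ D)) ∪ (A Δ (A \ (C Δ (C ∩ B)))ᶜ) = {1,2,3,4,5,6,7,8,9,10,11,12,13}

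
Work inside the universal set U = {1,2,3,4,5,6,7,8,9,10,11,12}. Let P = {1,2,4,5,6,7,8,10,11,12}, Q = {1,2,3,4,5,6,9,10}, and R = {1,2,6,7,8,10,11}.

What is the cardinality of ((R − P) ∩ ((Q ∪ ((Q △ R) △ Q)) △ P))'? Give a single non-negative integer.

12

R − P = {}
Q △ R = {3,4,5,7,8,9,11}
(Q △ R) △ Q = {1,2,6,7,8,10,11}
Q ∪ ((Q △ R) △ Q) = {1,2,3,4,5,6,7,8,9,10,11}
(Q ∪ ((Q △ R) △ Q)) △ P = {3,9,12}
(R − P) ∩ ((Q ∪ ((Q △ R) △ Q)) △ P) = {}
((R − P) ∩ ((Q ∪ ((Q △ R) △ Q)) △ P))' = {1,2,3,4,5,6,7,8,9,10,11,12}
|((R − P) ∩ ((Q ∪ ((Q △ R) △ Q)) △ P))'| = 12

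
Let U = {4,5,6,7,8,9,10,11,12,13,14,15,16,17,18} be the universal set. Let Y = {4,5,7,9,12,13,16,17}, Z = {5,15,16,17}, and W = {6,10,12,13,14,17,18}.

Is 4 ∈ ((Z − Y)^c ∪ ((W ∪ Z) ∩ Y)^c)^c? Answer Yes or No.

4 ∉ Z and 4 ∈ Y, so 4 ∉ Z − Y
4 ∈ (Z − Y)^c since 4 ∉ (Z − Y)
4 ∉ W and 4 ∉ Z, so 4 ∉ W ∪ Z
4 ∉ (W ∪ Z) and 4 ∈ Y, so 4 ∉ (W ∪ Z) ∩ Y
4 ∈ ((W ∪ Z) ∩ Y)^c since 4 ∉ ((W ∪ Z) ∩ Y)
4 ∈ (Z − Y)^c and 4 ∈ ((W ∪ Z) ∩ Y)^c, so 4 ∈ (Z − Y)^c ∪ ((W ∪ Z) ∩ Y)^c
4 ∉ ((Z − Y)^c ∪ ((W ∪ Z) ∩ Y)^c)^c since 4 ∈ ((Z − Y)^c ∪ ((W ∪ Z) ∩ Y)^c)

No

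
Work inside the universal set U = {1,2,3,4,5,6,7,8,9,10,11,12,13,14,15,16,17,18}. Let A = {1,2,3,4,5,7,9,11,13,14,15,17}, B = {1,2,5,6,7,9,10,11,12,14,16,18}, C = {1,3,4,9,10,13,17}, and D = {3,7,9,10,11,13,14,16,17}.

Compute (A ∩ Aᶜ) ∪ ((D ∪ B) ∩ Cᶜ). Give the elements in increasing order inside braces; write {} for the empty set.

Aᶜ = {6,8,10,12,16,18}
A ∩ Aᶜ = {}
D ∪ B = {1,2,3,5,6,7,9,10,11,12,13,14,16,17,18}
Cᶜ = {2,5,6,7,8,11,12,14,15,16,18}
(D ∪ B) ∩ Cᶜ = {2,5,6,7,11,12,14,16,18}
(A ∩ Aᶜ) ∪ ((D ∪ B) ∩ Cᶜ) = {2,5,6,7,11,12,14,16,18}

{2,5,6,7,11,12,14,16,18}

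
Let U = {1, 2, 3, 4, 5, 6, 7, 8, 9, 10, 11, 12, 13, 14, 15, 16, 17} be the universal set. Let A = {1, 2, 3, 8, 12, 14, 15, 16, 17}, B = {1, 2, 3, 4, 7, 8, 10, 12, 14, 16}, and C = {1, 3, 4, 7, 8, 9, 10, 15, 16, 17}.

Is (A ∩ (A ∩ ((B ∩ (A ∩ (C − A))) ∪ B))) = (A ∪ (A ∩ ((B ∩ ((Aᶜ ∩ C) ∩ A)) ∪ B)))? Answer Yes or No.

No

C − A = {4, 7, 9, 10}
A ∩ (C − A) = {}
B ∩ (A ∩ (C − A)) = {}
(B ∩ (A ∩ (C − A))) ∪ B = {1, 2, 3, 4, 7, 8, 10, 12, 14, 16}
A ∩ ((B ∩ (A ∩ (C − A))) ∪ B) = {1, 2, 3, 8, 12, 14, 16}
A ∩ (A ∩ ((B ∩ (A ∩ (C − A))) ∪ B)) = {1, 2, 3, 8, 12, 14, 16}
Aᶜ = {4, 5, 6, 7, 9, 10, 11, 13}
Aᶜ ∩ C = {4, 7, 9, 10}
(Aᶜ ∩ C) ∩ A = {}
B ∩ ((Aᶜ ∩ C) ∩ A) = {}
(B ∩ ((Aᶜ ∩ C) ∩ A)) ∪ B = {1, 2, 3, 4, 7, 8, 10, 12, 14, 16}
A ∩ ((B ∩ ((Aᶜ ∩ C) ∩ A)) ∪ B) = {1, 2, 3, 8, 12, 14, 16}
A ∪ (A ∩ ((B ∩ ((Aᶜ ∩ C) ∩ A)) ∪ B)) = {1, 2, 3, 8, 12, 14, 15, 16, 17}
15 ∈ A ∪ (A ∩ ((B ∩ ((Aᶜ ∩ C) ∩ A)) ∪ B)) but 15 ∉ A ∩ (A ∩ ((B ∩ (A ∩ (C − A))) ∪ B)), so they differ.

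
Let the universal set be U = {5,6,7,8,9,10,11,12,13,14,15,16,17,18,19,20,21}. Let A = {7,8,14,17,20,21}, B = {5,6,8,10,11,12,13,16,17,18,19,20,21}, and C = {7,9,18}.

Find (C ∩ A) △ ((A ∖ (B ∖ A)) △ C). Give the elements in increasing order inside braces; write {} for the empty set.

C ∩ A = {7}
B ∖ A = {5,6,10,11,12,13,16,18,19}
A ∖ (B ∖ A) = {7,8,14,17,20,21}
(A ∖ (B ∖ A)) △ C = {8,9,14,17,18,20,21}
(C ∩ A) △ ((A ∖ (B ∖ A)) △ C) = {7,8,9,14,17,18,20,21}

{7,8,9,14,17,18,20,21}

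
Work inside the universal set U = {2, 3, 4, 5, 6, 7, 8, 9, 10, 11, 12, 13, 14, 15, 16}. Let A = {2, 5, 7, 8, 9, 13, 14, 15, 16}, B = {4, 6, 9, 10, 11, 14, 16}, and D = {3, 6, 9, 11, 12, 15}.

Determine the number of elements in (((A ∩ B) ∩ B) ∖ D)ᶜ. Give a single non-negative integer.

A ∩ B = {9, 14, 16}
(A ∩ B) ∩ B = {9, 14, 16}
((A ∩ B) ∩ B) ∖ D = {14, 16}
(((A ∩ B) ∩ B) ∖ D)ᶜ = {2, 3, 4, 5, 6, 7, 8, 9, 10, 11, 12, 13, 15}
|(((A ∩ B) ∩ B) ∖ D)ᶜ| = 13

13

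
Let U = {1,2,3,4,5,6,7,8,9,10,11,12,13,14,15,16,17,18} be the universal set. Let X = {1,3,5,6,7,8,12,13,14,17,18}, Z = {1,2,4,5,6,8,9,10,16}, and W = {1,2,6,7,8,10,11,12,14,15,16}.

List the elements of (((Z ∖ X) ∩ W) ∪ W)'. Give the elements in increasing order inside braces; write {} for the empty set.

Z ∖ X = {2,4,9,10,16}
(Z ∖ X) ∩ W = {2,10,16}
((Z ∖ X) ∩ W) ∪ W = {1,2,6,7,8,10,11,12,14,15,16}
(((Z ∖ X) ∩ W) ∪ W)' = {3,4,5,9,13,17,18}

{3,4,5,9,13,17,18}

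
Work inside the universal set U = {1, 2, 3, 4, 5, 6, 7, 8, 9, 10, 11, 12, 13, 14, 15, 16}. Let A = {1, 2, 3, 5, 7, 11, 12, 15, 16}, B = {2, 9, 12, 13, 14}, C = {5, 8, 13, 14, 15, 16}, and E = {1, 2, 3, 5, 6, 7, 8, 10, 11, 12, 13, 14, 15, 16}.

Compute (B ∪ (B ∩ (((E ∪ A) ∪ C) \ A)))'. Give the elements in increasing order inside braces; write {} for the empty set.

{1, 3, 4, 5, 6, 7, 8, 10, 11, 15, 16}

E ∪ A = {1, 2, 3, 5, 6, 7, 8, 10, 11, 12, 13, 14, 15, 16}
(E ∪ A) ∪ C = {1, 2, 3, 5, 6, 7, 8, 10, 11, 12, 13, 14, 15, 16}
((E ∪ A) ∪ C) \ A = {6, 8, 10, 13, 14}
B ∩ (((E ∪ A) ∪ C) \ A) = {13, 14}
B ∪ (B ∩ (((E ∪ A) ∪ C) \ A)) = {2, 9, 12, 13, 14}
(B ∪ (B ∩ (((E ∪ A) ∪ C) \ A)))' = {1, 3, 4, 5, 6, 7, 8, 10, 11, 15, 16}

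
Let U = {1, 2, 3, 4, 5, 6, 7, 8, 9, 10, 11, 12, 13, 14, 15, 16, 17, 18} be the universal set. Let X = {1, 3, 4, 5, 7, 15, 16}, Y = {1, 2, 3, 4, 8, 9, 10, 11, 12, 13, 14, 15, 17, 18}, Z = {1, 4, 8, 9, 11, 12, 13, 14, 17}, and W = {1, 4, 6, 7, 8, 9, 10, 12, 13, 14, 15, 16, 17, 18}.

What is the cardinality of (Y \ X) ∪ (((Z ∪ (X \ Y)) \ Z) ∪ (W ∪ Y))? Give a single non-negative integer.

18

Y \ X = {2, 8, 9, 10, 11, 12, 13, 14, 17, 18}
X \ Y = {5, 7, 16}
Z ∪ (X \ Y) = {1, 4, 5, 7, 8, 9, 11, 12, 13, 14, 16, 17}
(Z ∪ (X \ Y)) \ Z = {5, 7, 16}
W ∪ Y = {1, 2, 3, 4, 6, 7, 8, 9, 10, 11, 12, 13, 14, 15, 16, 17, 18}
((Z ∪ (X \ Y)) \ Z) ∪ (W ∪ Y) = {1, 2, 3, 4, 5, 6, 7, 8, 9, 10, 11, 12, 13, 14, 15, 16, 17, 18}
(Y \ X) ∪ (((Z ∪ (X \ Y)) \ Z) ∪ (W ∪ Y)) = {1, 2, 3, 4, 5, 6, 7, 8, 9, 10, 11, 12, 13, 14, 15, 16, 17, 18}
|(Y \ X) ∪ (((Z ∪ (X \ Y)) \ Z) ∪ (W ∪ Y))| = 18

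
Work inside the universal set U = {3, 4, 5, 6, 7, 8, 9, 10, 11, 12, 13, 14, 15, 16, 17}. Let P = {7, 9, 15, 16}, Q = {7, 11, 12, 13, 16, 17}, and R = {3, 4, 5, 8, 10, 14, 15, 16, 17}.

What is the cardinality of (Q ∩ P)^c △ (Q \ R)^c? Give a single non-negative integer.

4

Q ∩ P = {7, 16}
(Q ∩ P)^c = {3, 4, 5, 6, 8, 9, 10, 11, 12, 13, 14, 15, 17}
Q \ R = {7, 11, 12, 13}
(Q \ R)^c = {3, 4, 5, 6, 8, 9, 10, 14, 15, 16, 17}
(Q ∩ P)^c △ (Q \ R)^c = {11, 12, 13, 16}
|(Q ∩ P)^c △ (Q \ R)^c| = 4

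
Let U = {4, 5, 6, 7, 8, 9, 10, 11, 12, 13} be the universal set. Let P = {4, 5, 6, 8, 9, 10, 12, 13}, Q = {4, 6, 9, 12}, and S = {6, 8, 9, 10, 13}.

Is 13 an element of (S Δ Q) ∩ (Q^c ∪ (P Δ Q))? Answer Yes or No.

Yes

13 ∈ S and 13 ∉ Q, so 13 ∈ S Δ Q
13 ∉ Q, so 13 ∈ Q^c
13 ∈ P and 13 ∉ Q, so 13 ∈ P Δ Q
13 ∈ Q^c and 13 ∈ (P Δ Q), so 13 ∈ Q^c ∪ (P Δ Q)
13 ∈ (S Δ Q) and 13 ∈ (Q^c ∪ (P Δ Q)), so 13 ∈ (S Δ Q) ∩ (Q^c ∪ (P Δ Q))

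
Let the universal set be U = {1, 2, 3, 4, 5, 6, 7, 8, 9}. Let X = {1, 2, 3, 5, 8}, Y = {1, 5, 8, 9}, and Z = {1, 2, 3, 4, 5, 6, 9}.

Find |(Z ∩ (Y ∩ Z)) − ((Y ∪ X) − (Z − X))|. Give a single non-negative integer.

1

Y ∩ Z = {1, 5, 9}
Z ∩ (Y ∩ Z) = {1, 5, 9}
Y ∪ X = {1, 2, 3, 5, 8, 9}
Z − X = {4, 6, 9}
(Y ∪ X) − (Z − X) = {1, 2, 3, 5, 8}
(Z ∩ (Y ∩ Z)) − ((Y ∪ X) − (Z − X)) = {9}
|(Z ∩ (Y ∩ Z)) − ((Y ∪ X) − (Z − X))| = 1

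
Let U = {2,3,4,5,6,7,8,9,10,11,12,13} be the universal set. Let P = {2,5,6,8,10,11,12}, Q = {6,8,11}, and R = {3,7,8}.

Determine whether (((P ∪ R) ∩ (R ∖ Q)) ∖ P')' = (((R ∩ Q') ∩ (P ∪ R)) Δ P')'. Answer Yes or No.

P ∪ R = {2,3,5,6,7,8,10,11,12}
R ∖ Q = {3,7}
(P ∪ R) ∩ (R ∖ Q) = {3,7}
P' = {3,4,7,9,13}
((P ∪ R) ∩ (R ∖ Q)) ∖ P' = {}
(((P ∪ R) ∩ (R ∖ Q)) ∖ P')' = {2,3,4,5,6,7,8,9,10,11,12,13}
Q' = {2,3,4,5,7,9,10,12,13}
R ∩ Q' = {3,7}
(R ∩ Q') ∩ (P ∪ R) = {3,7}
((R ∩ Q') ∩ (P ∪ R)) Δ P' = {4,9,13}
(((R ∩ Q') ∩ (P ∪ R)) Δ P')' = {2,3,5,6,7,8,10,11,12}
4 ∈ (((P ∪ R) ∩ (R ∖ Q)) ∖ P')' but 4 ∉ (((R ∩ Q') ∩ (P ∪ R)) Δ P')', so they differ.

No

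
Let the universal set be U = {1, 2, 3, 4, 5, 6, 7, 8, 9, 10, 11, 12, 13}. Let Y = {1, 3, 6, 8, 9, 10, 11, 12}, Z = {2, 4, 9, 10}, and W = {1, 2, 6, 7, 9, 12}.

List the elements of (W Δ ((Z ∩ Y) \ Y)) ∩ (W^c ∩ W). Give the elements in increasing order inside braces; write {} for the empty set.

Z ∩ Y = {9, 10}
(Z ∩ Y) \ Y = {}
W Δ ((Z ∩ Y) \ Y) = {1, 2, 6, 7, 9, 12}
W^c = {3, 4, 5, 8, 10, 11, 13}
W^c ∩ W = {}
(W Δ ((Z ∩ Y) \ Y)) ∩ (W^c ∩ W) = {}

{}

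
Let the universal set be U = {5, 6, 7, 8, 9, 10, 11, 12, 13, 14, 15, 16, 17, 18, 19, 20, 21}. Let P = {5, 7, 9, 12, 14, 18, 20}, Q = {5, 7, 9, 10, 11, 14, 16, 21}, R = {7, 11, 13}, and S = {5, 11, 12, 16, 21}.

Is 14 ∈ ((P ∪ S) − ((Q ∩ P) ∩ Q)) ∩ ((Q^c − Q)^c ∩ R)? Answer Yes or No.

14 ∈ P and 14 ∉ S, so 14 ∈ P ∪ S
14 ∈ Q and 14 ∈ P, so 14 ∈ Q ∩ P
14 ∈ (Q ∩ P) and 14 ∈ Q, so 14 ∈ (Q ∩ P) ∩ Q
14 ∈ (P ∪ S) and 14 ∈ ((Q ∩ P) ∩ Q), so 14 ∉ (P ∪ S) − ((Q ∩ P) ∩ Q)
14 ∈ Q, so 14 ∉ Q^c
14 ∉ Q^c and 14 ∈ Q, so 14 ∉ Q^c − Q
14 ∈ (Q^c − Q)^c since 14 ∉ (Q^c − Q)
14 ∈ (Q^c − Q)^c and 14 ∉ R, so 14 ∉ (Q^c − Q)^c ∩ R
14 ∉ ((P ∪ S) − ((Q ∩ P) ∩ Q)) and 14 ∉ ((Q^c − Q)^c ∩ R), so 14 ∉ ((P ∪ S) − ((Q ∩ P) ∩ Q)) ∩ ((Q^c − Q)^c ∩ R)

No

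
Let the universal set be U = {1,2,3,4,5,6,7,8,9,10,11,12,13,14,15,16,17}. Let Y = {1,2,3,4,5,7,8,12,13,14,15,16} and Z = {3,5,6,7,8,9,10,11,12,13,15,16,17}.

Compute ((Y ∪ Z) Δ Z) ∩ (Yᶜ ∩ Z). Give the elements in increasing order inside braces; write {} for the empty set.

Y ∪ Z = {1,2,3,4,5,6,7,8,9,10,11,12,13,14,15,16,17}
(Y ∪ Z) Δ Z = {1,2,4,14}
Yᶜ = {6,9,10,11,17}
Yᶜ ∩ Z = {6,9,10,11,17}
((Y ∪ Z) Δ Z) ∩ (Yᶜ ∩ Z) = {}

{}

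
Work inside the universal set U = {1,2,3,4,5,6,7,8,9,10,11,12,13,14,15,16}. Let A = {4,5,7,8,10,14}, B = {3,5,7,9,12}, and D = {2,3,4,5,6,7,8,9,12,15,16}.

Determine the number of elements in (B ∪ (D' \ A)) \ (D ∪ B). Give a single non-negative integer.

3

D' = {1,10,11,13,14}
D' \ A = {1,11,13}
B ∪ (D' \ A) = {1,3,5,7,9,11,12,13}
D ∪ B = {2,3,4,5,6,7,8,9,12,15,16}
(B ∪ (D' \ A)) \ (D ∪ B) = {1,11,13}
|(B ∪ (D' \ A)) \ (D ∪ B)| = 3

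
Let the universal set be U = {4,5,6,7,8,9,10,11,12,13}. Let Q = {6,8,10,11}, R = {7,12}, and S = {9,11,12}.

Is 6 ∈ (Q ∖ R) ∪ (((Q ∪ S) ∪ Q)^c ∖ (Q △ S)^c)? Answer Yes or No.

Yes

6 ∈ Q and 6 ∉ R, so 6 ∈ Q ∖ R
6 ∈ Q and 6 ∉ S, so 6 ∈ Q ∪ S
6 ∈ (Q ∪ S) and 6 ∈ Q, so 6 ∈ (Q ∪ S) ∪ Q
6 ∉ ((Q ∪ S) ∪ Q)^c since 6 ∈ ((Q ∪ S) ∪ Q)
6 ∈ Q and 6 ∉ S, so 6 ∈ Q △ S
6 ∉ (Q △ S)^c since 6 ∈ (Q △ S)
6 ∉ ((Q ∪ S) ∪ Q)^c and 6 ∉ (Q △ S)^c, so 6 ∉ ((Q ∪ S) ∪ Q)^c ∖ (Q △ S)^c
6 ∈ (Q ∖ R) and 6 ∉ (((Q ∪ S) ∪ Q)^c ∖ (Q △ S)^c), so 6 ∈ (Q ∖ R) ∪ (((Q ∪ S) ∪ Q)^c ∖ (Q △ S)^c)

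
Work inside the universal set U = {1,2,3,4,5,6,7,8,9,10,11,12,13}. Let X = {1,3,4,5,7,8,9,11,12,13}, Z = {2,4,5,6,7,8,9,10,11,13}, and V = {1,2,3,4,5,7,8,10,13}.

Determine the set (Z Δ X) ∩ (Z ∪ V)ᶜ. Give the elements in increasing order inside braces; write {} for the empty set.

{12}

Z Δ X = {1,2,3,6,10,12}
Z ∪ V = {1,2,3,4,5,6,7,8,9,10,11,13}
(Z ∪ V)ᶜ = {12}
(Z Δ X) ∩ (Z ∪ V)ᶜ = {12}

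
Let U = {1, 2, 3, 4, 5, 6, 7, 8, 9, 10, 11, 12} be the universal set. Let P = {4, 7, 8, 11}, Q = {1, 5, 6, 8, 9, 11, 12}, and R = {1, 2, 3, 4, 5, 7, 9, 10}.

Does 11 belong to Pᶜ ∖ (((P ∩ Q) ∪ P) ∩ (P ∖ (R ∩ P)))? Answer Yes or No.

11 ∈ P, so 11 ∉ Pᶜ
11 ∈ P and 11 ∈ Q, so 11 ∈ P ∩ Q
11 ∈ (P ∩ Q) and 11 ∈ P, so 11 ∈ (P ∩ Q) ∪ P
11 ∉ R and 11 ∈ P, so 11 ∉ R ∩ P
11 ∈ P and 11 ∉ (R ∩ P), so 11 ∈ P ∖ (R ∩ P)
11 ∈ ((P ∩ Q) ∪ P) and 11 ∈ (P ∖ (R ∩ P)), so 11 ∈ ((P ∩ Q) ∪ P) ∩ (P ∖ (R ∩ P))
11 ∉ Pᶜ and 11 ∈ (((P ∩ Q) ∪ P) ∩ (P ∖ (R ∩ P))), so 11 ∉ Pᶜ ∖ (((P ∩ Q) ∪ P) ∩ (P ∖ (R ∩ P)))

No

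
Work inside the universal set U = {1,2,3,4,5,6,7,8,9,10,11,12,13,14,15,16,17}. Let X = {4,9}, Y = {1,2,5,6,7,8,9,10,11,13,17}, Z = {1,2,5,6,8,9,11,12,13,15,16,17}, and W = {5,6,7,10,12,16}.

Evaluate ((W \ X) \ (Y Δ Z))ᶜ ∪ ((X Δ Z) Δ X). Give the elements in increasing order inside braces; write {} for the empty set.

W \ X = {5,6,7,10,12,16}
Y Δ Z = {7,10,12,15,16}
(W \ X) \ (Y Δ Z) = {5,6}
((W \ X) \ (Y Δ Z))ᶜ = {1,2,3,4,7,8,9,10,11,12,13,14,15,16,17}
X Δ Z = {1,2,4,5,6,8,11,12,13,15,16,17}
(X Δ Z) Δ X = {1,2,5,6,8,9,11,12,13,15,16,17}
((W \ X) \ (Y Δ Z))ᶜ ∪ ((X Δ Z) Δ X) = {1,2,3,4,5,6,7,8,9,10,11,12,13,14,15,16,17}

{1,2,3,4,5,6,7,8,9,10,11,12,13,14,15,16,17}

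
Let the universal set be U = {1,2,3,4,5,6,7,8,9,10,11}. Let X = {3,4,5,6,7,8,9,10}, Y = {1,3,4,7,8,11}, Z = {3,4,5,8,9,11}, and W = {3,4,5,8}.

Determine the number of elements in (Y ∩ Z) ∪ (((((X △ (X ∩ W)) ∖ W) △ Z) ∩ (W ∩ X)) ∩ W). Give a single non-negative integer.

Y ∩ Z = {3,4,8,11}
X ∩ W = {3,4,5,8}
X △ (X ∩ W) = {6,7,9,10}
(X △ (X ∩ W)) ∖ W = {6,7,9,10}
((X △ (X ∩ W)) ∖ W) △ Z = {3,4,5,6,7,8,10,11}
W ∩ X = {3,4,5,8}
(((X △ (X ∩ W)) ∖ W) △ Z) ∩ (W ∩ X) = {3,4,5,8}
((((X △ (X ∩ W)) ∖ W) △ Z) ∩ (W ∩ X)) ∩ W = {3,4,5,8}
(Y ∩ Z) ∪ (((((X △ (X ∩ W)) ∖ W) △ Z) ∩ (W ∩ X)) ∩ W) = {3,4,5,8,11}
|(Y ∩ Z) ∪ (((((X △ (X ∩ W)) ∖ W) △ Z) ∩ (W ∩ X)) ∩ W)| = 5

5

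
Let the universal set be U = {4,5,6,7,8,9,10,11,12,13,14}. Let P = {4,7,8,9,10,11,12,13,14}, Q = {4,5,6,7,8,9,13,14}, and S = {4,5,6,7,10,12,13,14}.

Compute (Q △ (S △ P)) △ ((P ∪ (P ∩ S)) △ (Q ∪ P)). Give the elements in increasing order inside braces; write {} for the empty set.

S △ P = {5,6,8,9,11}
Q △ (S △ P) = {4,7,11,13,14}
P ∩ S = {4,7,10,12,13,14}
P ∪ (P ∩ S) = {4,7,8,9,10,11,12,13,14}
Q ∪ P = {4,5,6,7,8,9,10,11,12,13,14}
(P ∪ (P ∩ S)) △ (Q ∪ P) = {5,6}
(Q △ (S △ P)) △ ((P ∪ (P ∩ S)) △ (Q ∪ P)) = {4,5,6,7,11,13,14}

{4,5,6,7,11,13,14}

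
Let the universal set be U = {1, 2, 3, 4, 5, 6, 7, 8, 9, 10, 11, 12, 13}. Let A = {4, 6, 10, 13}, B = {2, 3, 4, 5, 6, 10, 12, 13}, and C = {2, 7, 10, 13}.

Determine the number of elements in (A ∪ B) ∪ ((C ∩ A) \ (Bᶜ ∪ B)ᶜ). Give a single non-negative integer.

8

A ∪ B = {2, 3, 4, 5, 6, 10, 12, 13}
C ∩ A = {10, 13}
Bᶜ = {1, 7, 8, 9, 11}
Bᶜ ∪ B = {1, 2, 3, 4, 5, 6, 7, 8, 9, 10, 11, 12, 13}
(Bᶜ ∪ B)ᶜ = {}
(C ∩ A) \ (Bᶜ ∪ B)ᶜ = {10, 13}
(A ∪ B) ∪ ((C ∩ A) \ (Bᶜ ∪ B)ᶜ) = {2, 3, 4, 5, 6, 10, 12, 13}
|(A ∪ B) ∪ ((C ∩ A) \ (Bᶜ ∪ B)ᶜ)| = 8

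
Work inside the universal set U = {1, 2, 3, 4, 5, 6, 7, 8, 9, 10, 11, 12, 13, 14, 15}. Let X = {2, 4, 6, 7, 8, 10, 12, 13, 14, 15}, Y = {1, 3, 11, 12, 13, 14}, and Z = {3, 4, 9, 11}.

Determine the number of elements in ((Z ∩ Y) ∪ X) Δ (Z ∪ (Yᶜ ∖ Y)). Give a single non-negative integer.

Z ∩ Y = {3, 11}
(Z ∩ Y) ∪ X = {2, 3, 4, 6, 7, 8, 10, 11, 12, 13, 14, 15}
Yᶜ = {2, 4, 5, 6, 7, 8, 9, 10, 15}
Yᶜ ∖ Y = {2, 4, 5, 6, 7, 8, 9, 10, 15}
Z ∪ (Yᶜ ∖ Y) = {2, 3, 4, 5, 6, 7, 8, 9, 10, 11, 15}
((Z ∩ Y) ∪ X) Δ (Z ∪ (Yᶜ ∖ Y)) = {5, 9, 12, 13, 14}
|((Z ∩ Y) ∪ X) Δ (Z ∪ (Yᶜ ∖ Y))| = 5

5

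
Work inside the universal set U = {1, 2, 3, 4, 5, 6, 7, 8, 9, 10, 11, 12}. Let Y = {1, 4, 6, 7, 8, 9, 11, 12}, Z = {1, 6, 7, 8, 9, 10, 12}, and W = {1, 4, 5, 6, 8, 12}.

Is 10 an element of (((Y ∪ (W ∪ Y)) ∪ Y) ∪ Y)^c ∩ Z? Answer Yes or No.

Yes

10 ∉ W and 10 ∉ Y, so 10 ∉ W ∪ Y
10 ∉ Y and 10 ∉ (W ∪ Y), so 10 ∉ Y ∪ (W ∪ Y)
10 ∉ (Y ∪ (W ∪ Y)) and 10 ∉ Y, so 10 ∉ (Y ∪ (W ∪ Y)) ∪ Y
10 ∉ ((Y ∪ (W ∪ Y)) ∪ Y) and 10 ∉ Y, so 10 ∉ ((Y ∪ (W ∪ Y)) ∪ Y) ∪ Y
10 ∈ (((Y ∪ (W ∪ Y)) ∪ Y) ∪ Y)^c since 10 ∉ (((Y ∪ (W ∪ Y)) ∪ Y) ∪ Y)
10 ∈ (((Y ∪ (W ∪ Y)) ∪ Y) ∪ Y)^c and 10 ∈ Z, so 10 ∈ (((Y ∪ (W ∪ Y)) ∪ Y) ∪ Y)^c ∩ Z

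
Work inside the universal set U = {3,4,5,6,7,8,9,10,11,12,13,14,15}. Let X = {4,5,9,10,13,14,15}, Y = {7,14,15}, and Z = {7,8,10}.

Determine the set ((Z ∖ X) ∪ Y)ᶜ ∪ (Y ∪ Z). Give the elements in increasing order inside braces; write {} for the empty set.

{3,4,5,6,7,8,9,10,11,12,13,14,15}

Z ∖ X = {7,8}
(Z ∖ X) ∪ Y = {7,8,14,15}
((Z ∖ X) ∪ Y)ᶜ = {3,4,5,6,9,10,11,12,13}
Y ∪ Z = {7,8,10,14,15}
((Z ∖ X) ∪ Y)ᶜ ∪ (Y ∪ Z) = {3,4,5,6,7,8,9,10,11,12,13,14,15}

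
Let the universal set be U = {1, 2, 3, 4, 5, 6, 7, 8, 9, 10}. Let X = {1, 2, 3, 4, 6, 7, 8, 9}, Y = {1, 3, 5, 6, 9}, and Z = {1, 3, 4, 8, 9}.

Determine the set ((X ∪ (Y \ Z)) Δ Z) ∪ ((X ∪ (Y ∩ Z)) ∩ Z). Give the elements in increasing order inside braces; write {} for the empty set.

Y \ Z = {5, 6}
X ∪ (Y \ Z) = {1, 2, 3, 4, 5, 6, 7, 8, 9}
(X ∪ (Y \ Z)) Δ Z = {2, 5, 6, 7}
Y ∩ Z = {1, 3, 9}
X ∪ (Y ∩ Z) = {1, 2, 3, 4, 6, 7, 8, 9}
(X ∪ (Y ∩ Z)) ∩ Z = {1, 3, 4, 8, 9}
((X ∪ (Y \ Z)) Δ Z) ∪ ((X ∪ (Y ∩ Z)) ∩ Z) = {1, 2, 3, 4, 5, 6, 7, 8, 9}

{1, 2, 3, 4, 5, 6, 7, 8, 9}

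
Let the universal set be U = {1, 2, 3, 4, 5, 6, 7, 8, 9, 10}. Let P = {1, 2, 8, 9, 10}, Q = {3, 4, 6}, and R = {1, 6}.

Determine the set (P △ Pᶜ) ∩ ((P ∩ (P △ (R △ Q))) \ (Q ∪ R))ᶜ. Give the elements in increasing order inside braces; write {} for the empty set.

Pᶜ = {3, 4, 5, 6, 7}
P △ Pᶜ = {1, 2, 3, 4, 5, 6, 7, 8, 9, 10}
R △ Q = {1, 3, 4}
P △ (R △ Q) = {2, 3, 4, 8, 9, 10}
P ∩ (P △ (R △ Q)) = {2, 8, 9, 10}
Q ∪ R = {1, 3, 4, 6}
(P ∩ (P △ (R △ Q))) \ (Q ∪ R) = {2, 8, 9, 10}
((P ∩ (P △ (R △ Q))) \ (Q ∪ R))ᶜ = {1, 3, 4, 5, 6, 7}
(P △ Pᶜ) ∩ ((P ∩ (P △ (R △ Q))) \ (Q ∪ R))ᶜ = {1, 3, 4, 5, 6, 7}

{1, 3, 4, 5, 6, 7}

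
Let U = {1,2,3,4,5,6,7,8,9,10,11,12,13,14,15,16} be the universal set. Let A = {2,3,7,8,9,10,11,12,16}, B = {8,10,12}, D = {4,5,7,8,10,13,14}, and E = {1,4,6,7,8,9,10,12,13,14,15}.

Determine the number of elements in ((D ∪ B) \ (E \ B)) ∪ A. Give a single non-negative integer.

10

D ∪ B = {4,5,7,8,10,12,13,14}
E \ B = {1,4,6,7,9,13,14,15}
(D ∪ B) \ (E \ B) = {5,8,10,12}
((D ∪ B) \ (E \ B)) ∪ A = {2,3,5,7,8,9,10,11,12,16}
|((D ∪ B) \ (E \ B)) ∪ A| = 10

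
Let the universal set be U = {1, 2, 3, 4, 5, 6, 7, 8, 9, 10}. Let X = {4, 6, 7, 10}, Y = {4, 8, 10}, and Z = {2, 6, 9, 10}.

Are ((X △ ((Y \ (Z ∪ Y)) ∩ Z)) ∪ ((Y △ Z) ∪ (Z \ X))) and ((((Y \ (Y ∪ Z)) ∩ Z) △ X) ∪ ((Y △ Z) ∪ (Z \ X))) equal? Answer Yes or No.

Yes

Z ∪ Y = {2, 4, 6, 8, 9, 10}
Y \ (Z ∪ Y) = {}
(Y \ (Z ∪ Y)) ∩ Z = {}
X △ ((Y \ (Z ∪ Y)) ∩ Z) = {4, 6, 7, 10}
Y △ Z = {2, 4, 6, 8, 9}
Z \ X = {2, 9}
(Y △ Z) ∪ (Z \ X) = {2, 4, 6, 8, 9}
(X △ ((Y \ (Z ∪ Y)) ∩ Z)) ∪ ((Y △ Z) ∪ (Z \ X)) = {2, 4, 6, 7, 8, 9, 10}
Y ∪ Z = {2, 4, 6, 8, 9, 10}
Y \ (Y ∪ Z) = {}
(Y \ (Y ∪ Z)) ∩ Z = {}
((Y \ (Y ∪ Z)) ∩ Z) △ X = {4, 6, 7, 10}
(((Y \ (Y ∪ Z)) ∩ Z) △ X) ∪ ((Y △ Z) ∪ (Z \ X)) = {2, 4, 6, 7, 8, 9, 10}
Both equal {2, 4, 6, 7, 8, 9, 10}, so (X △ ((Y \ (Z ∪ Y)) ∩ Z)) ∪ ((Y △ Z) ∪ (Z \ X)) = (((Y \ (Y ∪ Z)) ∩ Z) △ X) ∪ ((Y △ Z) ∪ (Z \ X)).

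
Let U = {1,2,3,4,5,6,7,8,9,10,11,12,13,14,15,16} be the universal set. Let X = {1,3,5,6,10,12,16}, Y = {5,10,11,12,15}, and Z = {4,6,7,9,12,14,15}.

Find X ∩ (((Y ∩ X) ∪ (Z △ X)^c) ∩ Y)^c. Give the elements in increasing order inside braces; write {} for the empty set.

{1,3,6,16}

Y ∩ X = {5,10,12}
Z △ X = {1,3,4,5,7,9,10,14,15,16}
(Z △ X)^c = {2,6,8,11,12,13}
(Y ∩ X) ∪ (Z △ X)^c = {2,5,6,8,10,11,12,13}
((Y ∩ X) ∪ (Z △ X)^c) ∩ Y = {5,10,11,12}
(((Y ∩ X) ∪ (Z △ X)^c) ∩ Y)^c = {1,2,3,4,6,7,8,9,13,14,15,16}
X ∩ (((Y ∩ X) ∪ (Z △ X)^c) ∩ Y)^c = {1,3,6,16}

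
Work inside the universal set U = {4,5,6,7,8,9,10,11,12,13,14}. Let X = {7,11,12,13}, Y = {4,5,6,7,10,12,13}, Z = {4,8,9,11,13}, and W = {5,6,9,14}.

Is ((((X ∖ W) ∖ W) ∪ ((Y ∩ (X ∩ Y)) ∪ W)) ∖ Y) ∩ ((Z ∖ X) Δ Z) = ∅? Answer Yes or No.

No

X ∖ W = {7,11,12,13}
(X ∖ W) ∖ W = {7,11,12,13}
X ∩ Y = {7,12,13}
Y ∩ (X ∩ Y) = {7,12,13}
(Y ∩ (X ∩ Y)) ∪ W = {5,6,7,9,12,13,14}
((X ∖ W) ∖ W) ∪ ((Y ∩ (X ∩ Y)) ∪ W) = {5,6,7,9,11,12,13,14}
(((X ∖ W) ∖ W) ∪ ((Y ∩ (X ∩ Y)) ∪ W)) ∖ Y = {9,11,14}
Z ∖ X = {4,8,9}
(Z ∖ X) Δ Z = {11,13}
11 lies in both, so they are not disjoint.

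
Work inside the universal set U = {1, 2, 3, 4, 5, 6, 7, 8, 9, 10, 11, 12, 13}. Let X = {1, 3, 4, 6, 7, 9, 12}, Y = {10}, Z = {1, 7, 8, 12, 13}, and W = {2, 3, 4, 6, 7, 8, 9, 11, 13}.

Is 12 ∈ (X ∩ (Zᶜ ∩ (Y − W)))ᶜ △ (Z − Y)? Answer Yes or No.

No

12 ∈ Z, so 12 ∉ Zᶜ
12 ∉ Y and 12 ∉ W, so 12 ∉ Y − W
12 ∉ Zᶜ and 12 ∉ (Y − W), so 12 ∉ Zᶜ ∩ (Y − W)
12 ∈ X and 12 ∉ (Zᶜ ∩ (Y − W)), so 12 ∉ X ∩ (Zᶜ ∩ (Y − W))
12 ∈ (X ∩ (Zᶜ ∩ (Y − W)))ᶜ since 12 ∉ (X ∩ (Zᶜ ∩ (Y − W)))
12 ∈ Z and 12 ∉ Y, so 12 ∈ Z − Y
12 ∈ (X ∩ (Zᶜ ∩ (Y − W)))ᶜ and 12 ∈ (Z − Y), so 12 ∉ (X ∩ (Zᶜ ∩ (Y − W)))ᶜ △ (Z − Y)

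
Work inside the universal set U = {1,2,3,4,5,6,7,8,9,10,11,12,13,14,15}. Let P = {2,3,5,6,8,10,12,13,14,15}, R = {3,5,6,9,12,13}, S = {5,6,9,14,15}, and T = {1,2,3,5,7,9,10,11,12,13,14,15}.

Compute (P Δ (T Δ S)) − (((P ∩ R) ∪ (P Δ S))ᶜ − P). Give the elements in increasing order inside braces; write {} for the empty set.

T Δ S = {1,2,3,6,7,10,11,12,13}
P Δ (T Δ S) = {1,5,7,8,11,14,15}
P ∩ R = {3,5,6,12,13}
P Δ S = {2,3,8,9,10,12,13}
(P ∩ R) ∪ (P Δ S) = {2,3,5,6,8,9,10,12,13}
((P ∩ R) ∪ (P Δ S))ᶜ = {1,4,7,11,14,15}
((P ∩ R) ∪ (P Δ S))ᶜ − P = {1,4,7,11}
(P Δ (T Δ S)) − (((P ∩ R) ∪ (P Δ S))ᶜ − P) = {5,8,14,15}

{5,8,14,15}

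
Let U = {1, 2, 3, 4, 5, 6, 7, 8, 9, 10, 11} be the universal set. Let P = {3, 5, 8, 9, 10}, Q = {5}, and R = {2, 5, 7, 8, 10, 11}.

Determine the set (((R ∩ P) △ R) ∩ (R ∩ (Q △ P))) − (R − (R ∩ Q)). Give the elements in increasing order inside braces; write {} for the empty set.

R ∩ P = {5, 8, 10}
(R ∩ P) △ R = {2, 7, 11}
Q △ P = {3, 8, 9, 10}
R ∩ (Q △ P) = {8, 10}
((R ∩ P) △ R) ∩ (R ∩ (Q △ P)) = {}
R ∩ Q = {5}
R − (R ∩ Q) = {2, 7, 8, 10, 11}
(((R ∩ P) △ R) ∩ (R ∩ (Q △ P))) − (R − (R ∩ Q)) = {}

{}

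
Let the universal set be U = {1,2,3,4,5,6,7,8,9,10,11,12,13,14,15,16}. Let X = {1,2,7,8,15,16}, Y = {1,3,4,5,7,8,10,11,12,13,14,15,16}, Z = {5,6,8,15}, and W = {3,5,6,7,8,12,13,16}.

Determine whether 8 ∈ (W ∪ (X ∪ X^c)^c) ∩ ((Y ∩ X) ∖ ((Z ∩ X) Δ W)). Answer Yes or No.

Yes

8 ∈ X, so 8 ∉ X^c
8 ∈ X and 8 ∉ X^c, so 8 ∈ X ∪ X^c
8 ∉ (X ∪ X^c)^c since 8 ∈ (X ∪ X^c)
8 ∈ W and 8 ∉ (X ∪ X^c)^c, so 8 ∈ W ∪ (X ∪ X^c)^c
8 ∈ Y and 8 ∈ X, so 8 ∈ Y ∩ X
8 ∈ Z and 8 ∈ X, so 8 ∈ Z ∩ X
8 ∈ (Z ∩ X) and 8 ∈ W, so 8 ∉ (Z ∩ X) Δ W
8 ∈ (Y ∩ X) and 8 ∉ ((Z ∩ X) Δ W), so 8 ∈ (Y ∩ X) ∖ ((Z ∩ X) Δ W)
8 ∈ (W ∪ (X ∪ X^c)^c) and 8 ∈ ((Y ∩ X) ∖ ((Z ∩ X) Δ W)), so 8 ∈ (W ∪ (X ∪ X^c)^c) ∩ ((Y ∩ X) ∖ ((Z ∩ X) Δ W))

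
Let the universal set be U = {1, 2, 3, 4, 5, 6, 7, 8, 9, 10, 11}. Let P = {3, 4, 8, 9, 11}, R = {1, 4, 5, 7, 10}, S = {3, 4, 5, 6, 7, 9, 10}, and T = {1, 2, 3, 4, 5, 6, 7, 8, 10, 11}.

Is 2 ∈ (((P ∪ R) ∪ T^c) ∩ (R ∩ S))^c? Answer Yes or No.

Yes

2 ∉ P and 2 ∉ R, so 2 ∉ P ∪ R
2 ∈ T, so 2 ∉ T^c
2 ∉ (P ∪ R) and 2 ∉ T^c, so 2 ∉ (P ∪ R) ∪ T^c
2 ∉ R and 2 ∉ S, so 2 ∉ R ∩ S
2 ∉ ((P ∪ R) ∪ T^c) and 2 ∉ (R ∩ S), so 2 ∉ ((P ∪ R) ∪ T^c) ∩ (R ∩ S)
2 ∈ (((P ∪ R) ∪ T^c) ∩ (R ∩ S))^c since 2 ∉ (((P ∪ R) ∪ T^c) ∩ (R ∩ S))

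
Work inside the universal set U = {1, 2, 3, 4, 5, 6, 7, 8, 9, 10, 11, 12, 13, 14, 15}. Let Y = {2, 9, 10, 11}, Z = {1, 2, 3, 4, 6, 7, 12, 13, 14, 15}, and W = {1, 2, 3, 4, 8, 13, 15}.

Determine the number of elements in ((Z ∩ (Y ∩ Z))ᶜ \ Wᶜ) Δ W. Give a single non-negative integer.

1

Y ∩ Z = {2}
Z ∩ (Y ∩ Z) = {2}
(Z ∩ (Y ∩ Z))ᶜ = {1, 3, 4, 5, 6, 7, 8, 9, 10, 11, 12, 13, 14, 15}
Wᶜ = {5, 6, 7, 9, 10, 11, 12, 14}
(Z ∩ (Y ∩ Z))ᶜ \ Wᶜ = {1, 3, 4, 8, 13, 15}
((Z ∩ (Y ∩ Z))ᶜ \ Wᶜ) Δ W = {2}
|((Z ∩ (Y ∩ Z))ᶜ \ Wᶜ) Δ W| = 1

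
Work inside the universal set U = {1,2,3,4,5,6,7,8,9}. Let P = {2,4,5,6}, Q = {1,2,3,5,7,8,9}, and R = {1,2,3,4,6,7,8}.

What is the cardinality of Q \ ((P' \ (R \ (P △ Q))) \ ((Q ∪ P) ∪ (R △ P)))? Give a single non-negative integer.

P' = {1,3,7,8,9}
P △ Q = {1,3,4,6,7,8,9}
R \ (P △ Q) = {2}
P' \ (R \ (P △ Q)) = {1,3,7,8,9}
Q ∪ P = {1,2,3,4,5,6,7,8,9}
R △ P = {1,3,5,7,8}
(Q ∪ P) ∪ (R △ P) = {1,2,3,4,5,6,7,8,9}
(P' \ (R \ (P △ Q))) \ ((Q ∪ P) ∪ (R △ P)) = {}
Q \ ((P' \ (R \ (P △ Q))) \ ((Q ∪ P) ∪ (R △ P))) = {1,2,3,5,7,8,9}
|Q \ ((P' \ (R \ (P △ Q))) \ ((Q ∪ P) ∪ (R △ P)))| = 7

7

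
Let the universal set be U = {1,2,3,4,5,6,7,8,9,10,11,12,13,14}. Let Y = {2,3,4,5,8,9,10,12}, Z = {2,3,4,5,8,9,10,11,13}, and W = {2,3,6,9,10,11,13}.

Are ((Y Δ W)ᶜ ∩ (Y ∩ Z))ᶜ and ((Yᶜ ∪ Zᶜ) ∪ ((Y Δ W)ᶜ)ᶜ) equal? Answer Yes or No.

Yes

Y Δ W = {4,5,6,8,11,12,13}
(Y Δ W)ᶜ = {1,2,3,7,9,10,14}
Y ∩ Z = {2,3,4,5,8,9,10}
(Y Δ W)ᶜ ∩ (Y ∩ Z) = {2,3,9,10}
((Y Δ W)ᶜ ∩ (Y ∩ Z))ᶜ = {1,4,5,6,7,8,11,12,13,14}
Yᶜ = {1,6,7,11,13,14}
Zᶜ = {1,6,7,12,14}
Yᶜ ∪ Zᶜ = {1,6,7,11,12,13,14}
((Y Δ W)ᶜ)ᶜ = {4,5,6,8,11,12,13}
(Yᶜ ∪ Zᶜ) ∪ ((Y Δ W)ᶜ)ᶜ = {1,4,5,6,7,8,11,12,13,14}
Both equal {1,4,5,6,7,8,11,12,13,14}, so ((Y Δ W)ᶜ ∩ (Y ∩ Z))ᶜ = (Yᶜ ∪ Zᶜ) ∪ ((Y Δ W)ᶜ)ᶜ.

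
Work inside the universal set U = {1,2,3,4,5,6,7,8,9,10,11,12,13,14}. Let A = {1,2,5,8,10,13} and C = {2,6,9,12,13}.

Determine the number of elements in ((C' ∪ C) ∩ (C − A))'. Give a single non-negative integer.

11

C' = {1,3,4,5,7,8,10,11,14}
C' ∪ C = {1,2,3,4,5,6,7,8,9,10,11,12,13,14}
C − A = {6,9,12}
(C' ∪ C) ∩ (C − A) = {6,9,12}
((C' ∪ C) ∩ (C − A))' = {1,2,3,4,5,7,8,10,11,13,14}
|((C' ∪ C) ∩ (C − A))'| = 11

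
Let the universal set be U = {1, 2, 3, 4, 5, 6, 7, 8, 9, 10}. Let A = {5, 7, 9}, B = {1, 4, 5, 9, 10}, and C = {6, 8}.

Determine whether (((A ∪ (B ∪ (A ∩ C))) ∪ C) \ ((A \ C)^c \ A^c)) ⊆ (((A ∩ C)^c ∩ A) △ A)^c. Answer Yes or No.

A ∩ C = {}
B ∪ (A ∩ C) = {1, 4, 5, 9, 10}
A ∪ (B ∪ (A ∩ C)) = {1, 4, 5, 7, 9, 10}
(A ∪ (B ∪ (A ∩ C))) ∪ C = {1, 4, 5, 6, 7, 8, 9, 10}
A \ C = {5, 7, 9}
(A \ C)^c = {1, 2, 3, 4, 6, 8, 10}
A^c = {1, 2, 3, 4, 6, 8, 10}
(A \ C)^c \ A^c = {}
((A ∪ (B ∪ (A ∩ C))) ∪ C) \ ((A \ C)^c \ A^c) = {1, 4, 5, 6, 7, 8, 9, 10}
(A ∩ C)^c = {1, 2, 3, 4, 5, 6, 7, 8, 9, 10}
(A ∩ C)^c ∩ A = {5, 7, 9}
((A ∩ C)^c ∩ A) △ A = {}
(((A ∩ C)^c ∩ A) △ A)^c = {1, 2, 3, 4, 5, 6, 7, 8, 9, 10}
Every element of {1, 4, 5, 6, 7, 8, 9, 10} is in {1, 2, 3, 4, 5, 6, 7, 8, 9, 10}, so ((A ∪ (B ∪ (A ∩ C))) ∪ C) \ ((A \ C)^c \ A^c) ⊆ (((A ∩ C)^c ∩ A) △ A)^c.

Yes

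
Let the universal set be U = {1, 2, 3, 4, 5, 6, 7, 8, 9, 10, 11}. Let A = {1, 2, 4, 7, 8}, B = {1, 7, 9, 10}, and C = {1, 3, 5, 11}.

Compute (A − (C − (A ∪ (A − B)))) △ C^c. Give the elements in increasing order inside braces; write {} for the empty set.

{1, 6, 9, 10}

A − B = {2, 4, 8}
A ∪ (A − B) = {1, 2, 4, 7, 8}
C − (A ∪ (A − B)) = {3, 5, 11}
A − (C − (A ∪ (A − B))) = {1, 2, 4, 7, 8}
C^c = {2, 4, 6, 7, 8, 9, 10}
(A − (C − (A ∪ (A − B)))) △ C^c = {1, 6, 9, 10}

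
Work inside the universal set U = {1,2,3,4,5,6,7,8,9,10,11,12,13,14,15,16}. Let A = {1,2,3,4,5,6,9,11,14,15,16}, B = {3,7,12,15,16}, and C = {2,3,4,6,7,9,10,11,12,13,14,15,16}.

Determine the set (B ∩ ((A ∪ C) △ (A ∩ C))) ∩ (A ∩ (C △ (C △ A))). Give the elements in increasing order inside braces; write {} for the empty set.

{}

A ∪ C = {1,2,3,4,5,6,7,9,10,11,12,13,14,15,16}
A ∩ C = {2,3,4,6,9,11,14,15,16}
(A ∪ C) △ (A ∩ C) = {1,5,7,10,12,13}
B ∩ ((A ∪ C) △ (A ∩ C)) = {7,12}
C △ A = {1,5,7,10,12,13}
C △ (C △ A) = {1,2,3,4,5,6,9,11,14,15,16}
A ∩ (C △ (C △ A)) = {1,2,3,4,5,6,9,11,14,15,16}
(B ∩ ((A ∪ C) △ (A ∩ C))) ∩ (A ∩ (C △ (C △ A))) = {}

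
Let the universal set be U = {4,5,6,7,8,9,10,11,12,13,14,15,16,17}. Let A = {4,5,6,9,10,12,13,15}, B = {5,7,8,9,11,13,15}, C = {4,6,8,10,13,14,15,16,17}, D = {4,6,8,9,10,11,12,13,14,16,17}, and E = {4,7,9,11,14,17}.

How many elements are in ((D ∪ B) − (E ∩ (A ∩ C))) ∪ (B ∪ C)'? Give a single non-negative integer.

13

D ∪ B = {4,5,6,7,8,9,10,11,12,13,14,15,16,17}
A ∩ C = {4,6,10,13,15}
E ∩ (A ∩ C) = {4}
(D ∪ B) − (E ∩ (A ∩ C)) = {5,6,7,8,9,10,11,12,13,14,15,16,17}
B ∪ C = {4,5,6,7,8,9,10,11,13,14,15,16,17}
(B ∪ C)' = {12}
((D ∪ B) − (E ∩ (A ∩ C))) ∪ (B ∪ C)' = {5,6,7,8,9,10,11,12,13,14,15,16,17}
|((D ∪ B) − (E ∩ (A ∩ C))) ∪ (B ∪ C)'| = 13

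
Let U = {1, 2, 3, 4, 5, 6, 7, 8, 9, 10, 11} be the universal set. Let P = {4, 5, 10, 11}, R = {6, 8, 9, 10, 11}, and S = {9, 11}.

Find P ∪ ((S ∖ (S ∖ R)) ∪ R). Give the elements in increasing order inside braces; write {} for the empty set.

S ∖ R = {}
S ∖ (S ∖ R) = {9, 11}
(S ∖ (S ∖ R)) ∪ R = {6, 8, 9, 10, 11}
P ∪ ((S ∖ (S ∖ R)) ∪ R) = {4, 5, 6, 8, 9, 10, 11}

{4, 5, 6, 8, 9, 10, 11}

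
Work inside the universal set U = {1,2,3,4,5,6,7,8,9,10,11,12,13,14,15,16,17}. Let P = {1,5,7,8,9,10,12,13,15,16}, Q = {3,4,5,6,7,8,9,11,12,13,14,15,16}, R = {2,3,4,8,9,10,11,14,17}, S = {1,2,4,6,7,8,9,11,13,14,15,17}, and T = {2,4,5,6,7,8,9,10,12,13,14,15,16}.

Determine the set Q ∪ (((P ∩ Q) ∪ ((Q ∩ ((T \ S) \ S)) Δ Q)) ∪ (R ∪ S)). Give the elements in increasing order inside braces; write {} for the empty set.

{1,2,3,4,5,6,7,8,9,10,11,12,13,14,15,16,17}

P ∩ Q = {5,7,8,9,12,13,15,16}
T \ S = {5,10,12,16}
(T \ S) \ S = {5,10,12,16}
Q ∩ ((T \ S) \ S) = {5,12,16}
(Q ∩ ((T \ S) \ S)) Δ Q = {3,4,6,7,8,9,11,13,14,15}
(P ∩ Q) ∪ ((Q ∩ ((T \ S) \ S)) Δ Q) = {3,4,5,6,7,8,9,11,12,13,14,15,16}
R ∪ S = {1,2,3,4,6,7,8,9,10,11,13,14,15,17}
((P ∩ Q) ∪ ((Q ∩ ((T \ S) \ S)) Δ Q)) ∪ (R ∪ S) = {1,2,3,4,5,6,7,8,9,10,11,12,13,14,15,16,17}
Q ∪ (((P ∩ Q) ∪ ((Q ∩ ((T \ S) \ S)) Δ Q)) ∪ (R ∪ S)) = {1,2,3,4,5,6,7,8,9,10,11,12,13,14,15,16,17}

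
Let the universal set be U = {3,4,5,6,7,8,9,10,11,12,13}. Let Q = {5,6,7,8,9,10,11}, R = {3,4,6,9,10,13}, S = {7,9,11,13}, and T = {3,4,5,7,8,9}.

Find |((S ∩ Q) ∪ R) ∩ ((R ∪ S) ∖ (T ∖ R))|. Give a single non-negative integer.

7

S ∩ Q = {7,9,11}
(S ∩ Q) ∪ R = {3,4,6,7,9,10,11,13}
R ∪ S = {3,4,6,7,9,10,11,13}
T ∖ R = {5,7,8}
(R ∪ S) ∖ (T ∖ R) = {3,4,6,9,10,11,13}
((S ∩ Q) ∪ R) ∩ ((R ∪ S) ∖ (T ∖ R)) = {3,4,6,9,10,11,13}
|((S ∩ Q) ∪ R) ∩ ((R ∪ S) ∖ (T ∖ R))| = 7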